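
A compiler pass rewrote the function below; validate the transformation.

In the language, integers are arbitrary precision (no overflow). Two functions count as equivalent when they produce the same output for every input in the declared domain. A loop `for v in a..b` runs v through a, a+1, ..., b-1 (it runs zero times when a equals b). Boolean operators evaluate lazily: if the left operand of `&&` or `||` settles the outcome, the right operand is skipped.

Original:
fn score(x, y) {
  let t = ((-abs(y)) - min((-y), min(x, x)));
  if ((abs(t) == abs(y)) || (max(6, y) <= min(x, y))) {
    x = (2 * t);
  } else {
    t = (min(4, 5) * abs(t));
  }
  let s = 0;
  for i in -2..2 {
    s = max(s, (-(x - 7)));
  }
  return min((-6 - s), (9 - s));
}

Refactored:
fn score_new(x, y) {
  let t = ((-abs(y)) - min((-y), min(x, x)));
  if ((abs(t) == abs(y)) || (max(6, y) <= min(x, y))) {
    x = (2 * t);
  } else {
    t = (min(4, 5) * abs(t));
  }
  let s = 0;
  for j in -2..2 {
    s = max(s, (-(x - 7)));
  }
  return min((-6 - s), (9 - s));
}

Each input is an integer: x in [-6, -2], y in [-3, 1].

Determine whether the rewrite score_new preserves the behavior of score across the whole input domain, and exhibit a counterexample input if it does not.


Reading the diff, among the changes: local variable names differ.
One worked example (x=-4, y=0) — score: t=4, then ((abs(t) == abs(y)) || (max(6, y) <= min(x, y))) is false, then t=16, then s=0, then (i=-2), then s=11, then (i=-1), then s=11, then (i=0), then s=11, then (i=1), then s=11, then returns -17; score_new: t=4, then ((abs(t) == abs(y)) || (max(6, y) <= min(x, y))) is false, then t=16, then s=0, then (j=-2), then s=11, then (j=-1), then s=11, then (j=0), then s=11, then (j=1), then s=11, then returns -17; agreement on -17.
Every one of the 25 inputs gives matching results.
verdict: equivalent


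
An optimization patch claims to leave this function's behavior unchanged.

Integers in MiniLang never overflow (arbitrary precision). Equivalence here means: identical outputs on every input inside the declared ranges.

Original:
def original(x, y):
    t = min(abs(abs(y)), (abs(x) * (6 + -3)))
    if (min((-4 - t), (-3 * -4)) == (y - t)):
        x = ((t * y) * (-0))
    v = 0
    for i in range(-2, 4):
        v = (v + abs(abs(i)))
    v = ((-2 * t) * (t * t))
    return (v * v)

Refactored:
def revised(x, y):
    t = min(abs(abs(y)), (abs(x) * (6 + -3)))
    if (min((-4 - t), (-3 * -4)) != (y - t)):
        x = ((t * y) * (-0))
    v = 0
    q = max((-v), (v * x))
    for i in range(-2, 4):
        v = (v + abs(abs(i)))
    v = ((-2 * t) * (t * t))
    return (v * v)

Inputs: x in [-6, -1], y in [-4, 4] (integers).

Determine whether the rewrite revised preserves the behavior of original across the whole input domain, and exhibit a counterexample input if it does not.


Although `(min((-4 - t), (-3 * -4)) == (y - t))` became `(min((-4 - t), (-3 * -4)) != (y - t))`, no input in the stated domain can expose it.
As a probe, take x=-3, y=2: original runs t=2, then (min((-4 - t), (-3 * -4)) == (y - t)) is false, then v=0, then (i=-2), then v=2, then (i=-1), then v=3, then (i=0), then v=3, then (i=1), then v=4, then (i=2), then v=6, then (i=3), then v=9, then v=-16, then returns 256; revised runs t=2, then (min((-4 - t), (-3 * -4)) != (y - t)) is true, then x=0, then v=0, then q=0, then (i=-2), then v=2, then (i=-1), then v=3, then (i=0), then v=3, then (i=1), then v=4, then (i=2), then v=6, then (i=3), then v=9, then v=-16, then returns 256; both end at 256.
Every one of the 54 inputs gives matching results.
verdict: equivalent


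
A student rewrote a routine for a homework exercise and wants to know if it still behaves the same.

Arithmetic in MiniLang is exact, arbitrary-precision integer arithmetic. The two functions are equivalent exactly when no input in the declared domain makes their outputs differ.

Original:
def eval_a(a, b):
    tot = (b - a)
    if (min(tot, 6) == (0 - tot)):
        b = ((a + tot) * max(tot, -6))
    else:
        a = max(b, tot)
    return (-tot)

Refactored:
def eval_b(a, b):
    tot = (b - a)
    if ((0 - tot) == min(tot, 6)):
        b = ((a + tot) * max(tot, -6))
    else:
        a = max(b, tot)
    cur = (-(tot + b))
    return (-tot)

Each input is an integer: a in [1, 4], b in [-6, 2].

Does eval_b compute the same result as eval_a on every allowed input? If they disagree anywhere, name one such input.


The two versions differ — the changes include local variable names differ; statement counts differ; arithmetic usage differs.
Tracing a=4, b=-5: eval_a: tot=-9, then (min(tot, 6) == (0 - tot)) is false, then a=-5, then returns 9 | eval_b: tot=-9, then ((0 - tot) == min(tot, 6)) is false, then a=-5, then cur=14, then returns 9 — matching result 9.
Checked all 36 inputs in the declared domain: the outputs agree on every one.
verdict: equivalent


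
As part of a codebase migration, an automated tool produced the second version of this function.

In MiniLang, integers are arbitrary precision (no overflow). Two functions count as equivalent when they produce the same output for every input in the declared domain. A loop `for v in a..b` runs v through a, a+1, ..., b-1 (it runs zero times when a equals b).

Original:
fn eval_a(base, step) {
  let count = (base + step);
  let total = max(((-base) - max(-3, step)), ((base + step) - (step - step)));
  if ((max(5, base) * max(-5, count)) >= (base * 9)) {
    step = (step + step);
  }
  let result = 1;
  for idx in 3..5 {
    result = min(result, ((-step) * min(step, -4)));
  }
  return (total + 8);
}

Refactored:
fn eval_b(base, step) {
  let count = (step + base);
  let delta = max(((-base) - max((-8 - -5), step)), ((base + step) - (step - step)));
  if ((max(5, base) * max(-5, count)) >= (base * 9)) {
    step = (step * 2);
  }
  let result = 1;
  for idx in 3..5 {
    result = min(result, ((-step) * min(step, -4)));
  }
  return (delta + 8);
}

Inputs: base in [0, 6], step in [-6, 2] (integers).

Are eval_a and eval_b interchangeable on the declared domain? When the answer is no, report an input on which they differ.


Reading the diff, among the changes: constant usage differs, plus local variable names differ, plus arithmetic usage differs.
As a probe, take base=4, step=1: eval_a runs count = 5; total = 5; ((max(5, base) * max(-5, count)) >= (base * 9)) -> false; result = 1; [idx=3]; result = 1; [idx=4]; result = 1; return 13; eval_b runs count = 5; delta = 5; ((max(5, base) * max(-5, count)) >= (base * 9)) -> false; result = 1; [idx=3]; result = 1; [idx=4]; result = 1; return 13; both end at 13.
Every one of the 63 inputs gives matching results.
verdict: equivalent


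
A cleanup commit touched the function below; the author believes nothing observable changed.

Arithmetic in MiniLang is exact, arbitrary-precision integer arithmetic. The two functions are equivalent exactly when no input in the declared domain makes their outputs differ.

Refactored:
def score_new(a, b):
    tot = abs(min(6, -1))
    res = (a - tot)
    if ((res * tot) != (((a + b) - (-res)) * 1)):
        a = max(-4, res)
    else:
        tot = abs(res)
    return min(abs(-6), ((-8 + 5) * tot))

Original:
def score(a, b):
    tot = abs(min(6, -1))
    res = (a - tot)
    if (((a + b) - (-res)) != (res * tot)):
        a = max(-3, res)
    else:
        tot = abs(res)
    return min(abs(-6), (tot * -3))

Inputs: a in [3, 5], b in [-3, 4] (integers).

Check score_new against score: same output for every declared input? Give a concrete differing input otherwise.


The one real change (`-3` became `-4`) has no effect anywhere in the declared ranges.
One worked example (a=3, b=0) — score: tot becomes 1; next res becomes 2; next (((a + b) - (-res)) != (res * tot)) evaluates to true; next a becomes 2; next final value -3; score_new: tot becomes 1; next res becomes 2; next ((res * tot) != (((a + b) - (-res)) * 1)) evaluates to true; next a becomes 2; next final value -3; agreement on -3.
An exhaustive pass over the 24 declared inputs shows identical outputs.
verdict: equivalent


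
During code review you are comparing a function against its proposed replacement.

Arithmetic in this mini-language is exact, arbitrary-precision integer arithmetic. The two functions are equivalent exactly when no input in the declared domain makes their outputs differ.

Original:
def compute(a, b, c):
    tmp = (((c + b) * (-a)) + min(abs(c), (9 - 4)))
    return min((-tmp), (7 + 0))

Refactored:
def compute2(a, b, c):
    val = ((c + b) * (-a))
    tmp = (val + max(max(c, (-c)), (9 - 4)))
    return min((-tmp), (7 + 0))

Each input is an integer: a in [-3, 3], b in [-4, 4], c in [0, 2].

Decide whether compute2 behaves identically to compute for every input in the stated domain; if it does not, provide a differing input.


These are not equivalent — on a=-3, b=-4, c=1 the outputs split (7 vs 4).
compute: tmp becomes -8; next final value 7
compute2: val becomes -9; next tmp becomes -4; next final value 4
verdict: not equivalent; witness: a=-3, b=-4, c=1


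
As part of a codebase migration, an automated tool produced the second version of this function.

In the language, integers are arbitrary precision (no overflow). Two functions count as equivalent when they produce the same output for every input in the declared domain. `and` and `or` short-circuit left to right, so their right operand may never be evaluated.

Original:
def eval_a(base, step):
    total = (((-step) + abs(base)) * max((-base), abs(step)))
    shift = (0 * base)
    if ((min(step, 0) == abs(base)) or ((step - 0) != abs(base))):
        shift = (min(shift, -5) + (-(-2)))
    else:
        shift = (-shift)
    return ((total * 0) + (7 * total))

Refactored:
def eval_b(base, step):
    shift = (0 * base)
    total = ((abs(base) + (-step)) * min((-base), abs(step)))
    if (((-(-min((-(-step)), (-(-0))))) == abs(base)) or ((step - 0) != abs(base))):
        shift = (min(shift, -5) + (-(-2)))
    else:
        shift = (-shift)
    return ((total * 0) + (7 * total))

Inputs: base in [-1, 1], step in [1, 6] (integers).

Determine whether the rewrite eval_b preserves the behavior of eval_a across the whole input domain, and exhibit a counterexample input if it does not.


At base=-1, step=2: eval_a gives -14, eval_b gives -7.
verdict: not equivalent; witness: base=-1, step=2


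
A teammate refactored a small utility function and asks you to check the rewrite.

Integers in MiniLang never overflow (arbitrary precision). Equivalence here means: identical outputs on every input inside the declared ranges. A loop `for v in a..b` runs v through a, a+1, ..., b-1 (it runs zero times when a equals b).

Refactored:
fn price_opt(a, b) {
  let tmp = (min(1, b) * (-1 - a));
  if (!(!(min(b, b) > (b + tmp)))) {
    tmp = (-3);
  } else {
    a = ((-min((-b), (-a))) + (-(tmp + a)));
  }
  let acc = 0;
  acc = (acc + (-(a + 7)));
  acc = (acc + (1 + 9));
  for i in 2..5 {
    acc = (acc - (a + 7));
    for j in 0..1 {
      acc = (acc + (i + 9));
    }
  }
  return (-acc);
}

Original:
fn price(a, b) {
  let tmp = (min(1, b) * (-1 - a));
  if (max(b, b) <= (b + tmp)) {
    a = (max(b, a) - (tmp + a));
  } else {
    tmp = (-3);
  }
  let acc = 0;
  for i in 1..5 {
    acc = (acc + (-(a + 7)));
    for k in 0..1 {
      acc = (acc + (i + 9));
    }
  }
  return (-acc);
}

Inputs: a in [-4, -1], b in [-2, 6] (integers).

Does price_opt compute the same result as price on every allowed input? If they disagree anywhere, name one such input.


Although `max(b, b)` became `min(b, b)`, no input in the stated domain can expose it.
Tracing a=-1, b=0: price: tmp = 0; (max(b, b) <= (b + tmp)) -> true; a = 1; acc = 0; [i=1]; acc = -8; [k=0]; acc = 2; [i=2]; acc = -6; [k=0]; acc = 5; [i=3]; acc = -3; [k=0]; acc = 9; [i=4]; acc = 1; [k=0]; acc = 14; return -14 | price_opt: tmp = 0; (!(!(min(b, b) > (b + tmp)))) -> false; a = 1; acc = 0; acc = -8; acc = 2; [i=2]; acc = -6; [j=0]; acc = 5; [i=3]; acc = -3; [j=0]; acc = 9; [i=4]; acc = 1; [j=0]; acc = 14; return -14 — matching result -14.
Checked all 36 inputs in the declared domain: the outputs agree on every one.
verdict: equivalent


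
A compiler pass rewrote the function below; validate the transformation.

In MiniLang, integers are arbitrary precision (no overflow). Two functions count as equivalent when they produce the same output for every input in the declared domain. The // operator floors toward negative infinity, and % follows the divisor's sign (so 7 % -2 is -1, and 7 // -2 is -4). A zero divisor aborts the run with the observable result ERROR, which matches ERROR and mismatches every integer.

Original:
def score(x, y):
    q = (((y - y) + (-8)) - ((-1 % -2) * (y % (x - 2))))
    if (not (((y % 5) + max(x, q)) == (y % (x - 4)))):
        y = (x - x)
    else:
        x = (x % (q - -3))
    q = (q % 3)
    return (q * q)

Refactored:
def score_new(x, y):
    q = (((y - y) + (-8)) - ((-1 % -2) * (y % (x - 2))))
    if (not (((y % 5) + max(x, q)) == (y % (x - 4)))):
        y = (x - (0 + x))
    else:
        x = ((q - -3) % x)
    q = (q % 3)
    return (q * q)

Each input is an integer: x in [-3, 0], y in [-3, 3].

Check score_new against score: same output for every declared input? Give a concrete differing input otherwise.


Try x=0, y=0.
score: q := -8 | (not (((y % 5) + max(x, q)) == (y % (x - 4)))): false | x := 0 | q := 1 | result 1
score_new: q := -8 | (not (((y % 5) + max(x, q)) == (y % (x - 4)))): false | divide-by-zero, output ERROR
1 against ERROR: the behavior changed.
verdict: not equivalent; witness: x=0, y=0


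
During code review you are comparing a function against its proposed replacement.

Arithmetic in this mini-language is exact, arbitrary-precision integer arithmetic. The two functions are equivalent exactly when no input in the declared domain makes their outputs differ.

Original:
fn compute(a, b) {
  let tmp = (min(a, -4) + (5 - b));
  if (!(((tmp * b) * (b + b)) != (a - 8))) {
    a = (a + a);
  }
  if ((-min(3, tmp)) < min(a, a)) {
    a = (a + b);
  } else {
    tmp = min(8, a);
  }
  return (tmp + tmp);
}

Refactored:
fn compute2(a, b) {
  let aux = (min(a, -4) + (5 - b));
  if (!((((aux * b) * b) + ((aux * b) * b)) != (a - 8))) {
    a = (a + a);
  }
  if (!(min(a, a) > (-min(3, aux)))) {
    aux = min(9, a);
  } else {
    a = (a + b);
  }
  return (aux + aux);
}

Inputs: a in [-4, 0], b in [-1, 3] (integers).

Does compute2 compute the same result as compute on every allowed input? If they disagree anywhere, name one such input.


Equivalent. The edit looks behavioral (`8` became `9`), but over these ranges it never changes the outcome.
Across all 25 domain points the two functions coincide.
Tracing a=-4, b=1: compute: tmp := 0 | (!(((tmp * b) * (b + b)) != (a - 8))): false | ((-min(3, tmp)) < min(a, a)): false | tmp := -4 | result -8 | compute2: aux := 0 | (!((((aux * b) * b) + ((aux * b) * b)) != (a - 8))): false | (!(min(a, a) > (-min(3, aux)))): true | aux := -4 | result -8 — matching result -8.
verdict: equivalent


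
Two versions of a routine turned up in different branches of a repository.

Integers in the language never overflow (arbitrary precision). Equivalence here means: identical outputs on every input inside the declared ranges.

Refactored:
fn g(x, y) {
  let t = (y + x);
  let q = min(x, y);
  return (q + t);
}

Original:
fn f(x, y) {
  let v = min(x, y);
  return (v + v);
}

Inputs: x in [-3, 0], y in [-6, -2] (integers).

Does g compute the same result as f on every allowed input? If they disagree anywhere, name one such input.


Consider the input x=-3, y=-6.
f: v becomes -6; next final value -12
g: t becomes -9; next q becomes -6; next final value -15
-12 and -15 differ, so these are not the same function on this domain.
verdict: not equivalent; witness: x=-3, y=-6


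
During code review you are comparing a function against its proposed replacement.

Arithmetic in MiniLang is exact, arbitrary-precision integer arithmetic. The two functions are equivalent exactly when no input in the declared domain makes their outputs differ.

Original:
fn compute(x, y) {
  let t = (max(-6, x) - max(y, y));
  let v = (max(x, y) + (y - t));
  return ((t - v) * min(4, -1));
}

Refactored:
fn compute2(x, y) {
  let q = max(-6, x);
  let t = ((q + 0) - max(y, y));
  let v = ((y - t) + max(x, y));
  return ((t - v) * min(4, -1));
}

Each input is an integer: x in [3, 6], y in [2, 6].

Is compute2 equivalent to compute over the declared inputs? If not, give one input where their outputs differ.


Equivalent — the differences include local variable names differ; also statement counts differ; also constant usage differs; also arithmetic usage differs, yet no declared input distinguishes the two.
Spot check at x=4, y=3 — compute: t becomes 1; next v becomes 6; next final value 5. compute2: q becomes 4; next t becomes 1; next v becomes 6; next final value 5. Both give 5.
Across all 20 domain points the two functions coincide.
verdict: equivalent


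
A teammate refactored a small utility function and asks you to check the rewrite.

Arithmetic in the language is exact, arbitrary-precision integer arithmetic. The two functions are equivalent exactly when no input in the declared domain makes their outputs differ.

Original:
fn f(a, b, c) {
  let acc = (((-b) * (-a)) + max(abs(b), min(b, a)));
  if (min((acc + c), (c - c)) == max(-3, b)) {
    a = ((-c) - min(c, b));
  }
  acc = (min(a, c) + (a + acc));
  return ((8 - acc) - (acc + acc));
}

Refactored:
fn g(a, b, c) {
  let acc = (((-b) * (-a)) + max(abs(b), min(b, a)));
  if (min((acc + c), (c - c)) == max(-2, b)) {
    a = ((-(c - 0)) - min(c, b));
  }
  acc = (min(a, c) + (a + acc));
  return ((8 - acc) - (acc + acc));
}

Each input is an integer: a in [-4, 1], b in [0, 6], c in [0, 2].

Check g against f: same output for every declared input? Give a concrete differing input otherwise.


Equivalent. Although `-3` became `-2`, no input in the stated domain can expose it.
Every one of the 126 inputs gives matching results.
Spot check at a=-1, b=4, c=0 — f: acc = 0; (min((acc + c), (c - c)) == max(-3, b)) -> false; acc = -2; return 14. g: acc = 0; (min((acc + c), (c - c)) == max(-2, b)) -> false; acc = -2; return 14. Both give 14.
verdict: equivalent


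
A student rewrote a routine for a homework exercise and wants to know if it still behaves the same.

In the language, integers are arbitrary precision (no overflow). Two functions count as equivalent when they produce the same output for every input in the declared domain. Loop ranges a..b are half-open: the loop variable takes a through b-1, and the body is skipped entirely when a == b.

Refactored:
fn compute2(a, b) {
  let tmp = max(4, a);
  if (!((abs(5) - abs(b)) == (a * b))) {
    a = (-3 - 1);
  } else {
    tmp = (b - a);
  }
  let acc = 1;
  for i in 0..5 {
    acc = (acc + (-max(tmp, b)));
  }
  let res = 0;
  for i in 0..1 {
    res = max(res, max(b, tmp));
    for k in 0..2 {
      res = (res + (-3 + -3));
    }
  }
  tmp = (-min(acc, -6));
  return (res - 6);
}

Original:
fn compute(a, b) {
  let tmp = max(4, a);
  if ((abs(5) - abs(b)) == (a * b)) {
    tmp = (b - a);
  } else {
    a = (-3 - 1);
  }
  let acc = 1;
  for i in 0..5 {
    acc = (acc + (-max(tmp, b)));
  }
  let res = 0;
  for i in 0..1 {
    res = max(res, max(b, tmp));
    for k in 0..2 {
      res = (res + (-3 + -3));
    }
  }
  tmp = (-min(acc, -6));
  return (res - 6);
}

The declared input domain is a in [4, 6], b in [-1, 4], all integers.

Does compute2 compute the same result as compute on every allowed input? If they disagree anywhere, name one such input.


Although boolean connective usage differs, 18/18 inputs agree.
verdict: equivalent


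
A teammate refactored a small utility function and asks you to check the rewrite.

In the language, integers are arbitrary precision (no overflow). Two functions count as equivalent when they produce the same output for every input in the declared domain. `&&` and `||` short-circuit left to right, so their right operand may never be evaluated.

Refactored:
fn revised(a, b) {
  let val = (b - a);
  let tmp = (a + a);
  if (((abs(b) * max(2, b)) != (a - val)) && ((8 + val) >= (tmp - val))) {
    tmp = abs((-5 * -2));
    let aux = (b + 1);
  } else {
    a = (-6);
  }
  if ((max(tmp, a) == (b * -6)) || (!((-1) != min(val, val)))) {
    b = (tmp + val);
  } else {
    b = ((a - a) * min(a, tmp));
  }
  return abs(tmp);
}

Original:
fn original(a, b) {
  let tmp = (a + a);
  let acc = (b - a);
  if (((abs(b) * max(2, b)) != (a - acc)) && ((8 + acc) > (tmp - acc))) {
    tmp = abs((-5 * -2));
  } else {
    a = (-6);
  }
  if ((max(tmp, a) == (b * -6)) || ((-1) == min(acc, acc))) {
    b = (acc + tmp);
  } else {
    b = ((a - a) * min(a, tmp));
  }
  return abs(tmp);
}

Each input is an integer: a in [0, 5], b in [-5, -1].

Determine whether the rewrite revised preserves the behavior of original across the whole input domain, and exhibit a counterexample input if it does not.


a=0, b=-4 yields 0 from original but 10 from revised.
verdict: not equivalent; witness: a=0, b=-4


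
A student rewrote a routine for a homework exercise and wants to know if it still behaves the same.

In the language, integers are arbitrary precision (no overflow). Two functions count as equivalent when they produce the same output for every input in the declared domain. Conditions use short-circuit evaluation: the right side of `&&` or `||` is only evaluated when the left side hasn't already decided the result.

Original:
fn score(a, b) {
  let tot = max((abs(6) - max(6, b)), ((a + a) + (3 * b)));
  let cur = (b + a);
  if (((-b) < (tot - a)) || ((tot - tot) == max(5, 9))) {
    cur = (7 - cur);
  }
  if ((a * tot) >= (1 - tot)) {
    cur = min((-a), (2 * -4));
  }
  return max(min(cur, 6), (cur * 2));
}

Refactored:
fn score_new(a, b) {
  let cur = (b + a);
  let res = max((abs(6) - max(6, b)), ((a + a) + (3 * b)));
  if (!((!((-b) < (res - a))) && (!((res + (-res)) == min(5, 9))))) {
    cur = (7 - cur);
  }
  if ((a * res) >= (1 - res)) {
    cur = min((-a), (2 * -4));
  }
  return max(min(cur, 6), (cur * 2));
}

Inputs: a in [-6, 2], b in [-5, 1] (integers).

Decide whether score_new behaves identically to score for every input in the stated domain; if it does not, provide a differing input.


Equivalent. The one real change (`max(5, 9)` became `min(5, 9)`) has no effect anywhere in the declared ranges.
An exhaustive pass over the 63 declared inputs shows identical outputs.
As a probe, take a=2, b=-2: score runs tot becomes 0; next cur becomes 0; next (((-b) < (tot - a)) || ((tot - tot) == max(5, 9))) evaluates to false; next ((a * tot) >= (1 - tot)) evaluates to false; next final value 0; score_new runs cur becomes 0; next res becomes 0; next (!((!((-b) < (res - a))) && (!((res + (-res)) == min(5, 9))))) evaluates to false; next ((a * res) >= (1 - res)) evaluates to false; next final value 0; both end at 0.
verdict: equivalent


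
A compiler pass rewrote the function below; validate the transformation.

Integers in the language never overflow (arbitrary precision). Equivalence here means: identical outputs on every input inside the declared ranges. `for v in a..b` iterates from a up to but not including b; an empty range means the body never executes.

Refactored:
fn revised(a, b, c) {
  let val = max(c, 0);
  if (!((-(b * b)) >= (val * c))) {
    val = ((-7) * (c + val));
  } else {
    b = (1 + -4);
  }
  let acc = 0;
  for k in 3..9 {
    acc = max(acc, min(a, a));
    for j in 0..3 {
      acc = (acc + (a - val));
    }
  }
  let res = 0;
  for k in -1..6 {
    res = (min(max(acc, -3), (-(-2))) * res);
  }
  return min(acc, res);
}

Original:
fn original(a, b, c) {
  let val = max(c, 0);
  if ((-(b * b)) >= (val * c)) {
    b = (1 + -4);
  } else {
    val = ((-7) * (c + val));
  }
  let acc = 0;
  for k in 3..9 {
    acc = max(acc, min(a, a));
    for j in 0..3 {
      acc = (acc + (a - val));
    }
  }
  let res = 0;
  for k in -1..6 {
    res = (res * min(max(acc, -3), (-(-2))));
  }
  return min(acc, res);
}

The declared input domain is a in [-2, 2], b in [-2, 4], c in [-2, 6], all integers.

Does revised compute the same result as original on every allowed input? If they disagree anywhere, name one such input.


Side by side, the visible changes include: boolean connective usage differs.
As a probe, take a=2, b=1, c=2: original runs val=2, then ((-(b * b)) >= (val * c)) is false, then val=-28, then acc=0, then (k=3), then acc=2, then (j=0), then acc=32, then (j=1), then acc=62, then (j=2), then acc=92, then (k=4), then acc=92, then (j=0), then acc=122, then (j=1), then acc=152, then (j=2), then acc=182, then (k=5), then acc=182, then (j=0), then acc=212, then (j=1), then acc=242, then (j=2), then acc=272, then (k=6), then acc=272, then (j=0), then acc=302, then (j=1), then acc=332, then (j=2), then acc=362, then (k=7), then acc=362, then (j=0), then acc=392, then (j=1), then acc=422, then (j=2), then acc=452, then (k=8), then acc=452, then (j=0), then acc=482, then (j=1), then acc=512, then (j=2), then acc=542, then res=0, then (k=-1), then res=0, then (k=0), then res=0, then (k=1), then res=0, then (k=2), then res=0, then (k=3), then res=0, then (k=4), then res=0, then (k=5), then res=0, then returns 0; revised runs val=2, then (!((-(b * b)) >= (val * c))) is true, then val=-28, then acc=0, then (k=3), then acc=2, then (j=0), then acc=32, then (j=1), then acc=62, then (j=2), then acc=92, then (k=4), then acc=92, then (j=0), then acc=122, then (j=1), then acc=152, then (j=2), then acc=182, then (k=5), then acc=182, then (j=0), then acc=212, then (j=1), then acc=242, then (j=2), then acc=272, then (k=6), then acc=272, then (j=0), then acc=302, then (j=1), then acc=332, then (j=2), then acc=362, then (k=7), then acc=362, then (j=0), then acc=392, then (j=1), then acc=422, then (j=2), then acc=452, then (k=8), then acc=452, then (j=0), then acc=482, then (j=1), then acc=512, then (j=2), then acc=542, then res=0, then (k=-1), then res=0, then (k=0), then res=0, then (k=1), then res=0, then (k=2), then res=0, then (k=3), then res=0, then (k=4), then res=0, then (k=5), then res=0, then returns 0; both end at 0.
An exhaustive pass over the 315 declared inputs shows identical outputs.
verdict: equivalent


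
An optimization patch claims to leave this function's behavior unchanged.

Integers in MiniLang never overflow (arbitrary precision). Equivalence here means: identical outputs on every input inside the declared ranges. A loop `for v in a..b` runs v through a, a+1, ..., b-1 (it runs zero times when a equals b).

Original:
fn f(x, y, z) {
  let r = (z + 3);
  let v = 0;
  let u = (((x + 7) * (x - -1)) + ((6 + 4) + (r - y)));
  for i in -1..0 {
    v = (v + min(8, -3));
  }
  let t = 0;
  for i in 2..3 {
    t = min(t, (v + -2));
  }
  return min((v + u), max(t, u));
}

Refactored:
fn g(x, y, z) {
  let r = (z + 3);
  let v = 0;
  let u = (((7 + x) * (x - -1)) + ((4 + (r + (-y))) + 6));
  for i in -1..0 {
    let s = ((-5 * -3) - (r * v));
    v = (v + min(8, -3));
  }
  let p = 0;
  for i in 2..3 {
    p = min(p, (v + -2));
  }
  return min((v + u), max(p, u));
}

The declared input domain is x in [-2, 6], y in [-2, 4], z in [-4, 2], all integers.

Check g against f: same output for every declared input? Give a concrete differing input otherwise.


Behavior is preserved: although constant usage differs; also arithmetic usage differs; also local variable names differ; also statement counts differ, the outputs never diverge.
As a probe, take x=1, y=-1, z=2: f runs r=5, then v=0, then u=32, then (i=-1), then v=-3, then t=0, then (i=2), then t=-5, then returns 29; g runs r=5, then v=0, then u=32, then (i=-1), then s=15, then v=-3, then p=0, then (i=2), then p=-5, then returns 29; both end at 29.
Every one of the 441 inputs gives matching results.
verdict: equivalent


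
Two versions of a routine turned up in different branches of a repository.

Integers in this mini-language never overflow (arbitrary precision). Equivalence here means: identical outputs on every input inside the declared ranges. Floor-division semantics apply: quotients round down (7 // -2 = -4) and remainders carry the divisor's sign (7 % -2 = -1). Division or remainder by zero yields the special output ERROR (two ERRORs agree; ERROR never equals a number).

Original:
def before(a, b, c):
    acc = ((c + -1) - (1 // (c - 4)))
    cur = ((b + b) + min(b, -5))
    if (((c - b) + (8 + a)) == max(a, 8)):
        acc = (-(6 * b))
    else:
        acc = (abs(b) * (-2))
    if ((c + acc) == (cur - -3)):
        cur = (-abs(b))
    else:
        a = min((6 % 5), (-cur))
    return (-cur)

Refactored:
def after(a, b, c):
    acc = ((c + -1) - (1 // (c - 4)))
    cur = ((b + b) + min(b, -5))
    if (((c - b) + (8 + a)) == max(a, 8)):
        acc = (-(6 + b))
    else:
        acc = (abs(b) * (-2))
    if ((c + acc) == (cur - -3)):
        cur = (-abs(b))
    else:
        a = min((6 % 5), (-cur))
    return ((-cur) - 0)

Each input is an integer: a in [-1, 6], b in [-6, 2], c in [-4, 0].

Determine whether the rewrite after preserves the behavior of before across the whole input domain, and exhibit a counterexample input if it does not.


There is a counterexample at a=0, b=-2, c=-2: 9 on one side, 2 on the other.
before: acc = -2; cur = -9; (((c - b) + (8 + a)) == max(a, 8)) -> true; acc = 12; ((c + acc) == (cur - -3)) -> false; a = 1; return 9
after: acc = -2; cur = -9; (((c - b) + (8 + a)) == max(a, 8)) -> true; acc = -4; ((c + acc) == (cur - -3)) -> true; cur = -2; return 2
verdict: not equivalent; witness: a=0, b=-2, c=-2


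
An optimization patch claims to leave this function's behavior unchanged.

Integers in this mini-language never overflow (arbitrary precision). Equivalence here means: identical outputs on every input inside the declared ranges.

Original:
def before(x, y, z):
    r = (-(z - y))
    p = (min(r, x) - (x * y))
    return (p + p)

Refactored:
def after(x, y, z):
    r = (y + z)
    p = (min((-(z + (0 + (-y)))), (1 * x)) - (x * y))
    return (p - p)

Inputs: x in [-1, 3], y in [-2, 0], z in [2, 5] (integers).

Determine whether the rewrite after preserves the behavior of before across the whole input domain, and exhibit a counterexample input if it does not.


Run the pair on x=-1, y=-2, z=2.
before: r=-4, then p=-6, then returns -12
after: r=0, then p=-6, then returns 0
-12 != 0, so the rewrite changes behavior.
verdict: not equivalent; witness: x=-1, y=-2, z=2


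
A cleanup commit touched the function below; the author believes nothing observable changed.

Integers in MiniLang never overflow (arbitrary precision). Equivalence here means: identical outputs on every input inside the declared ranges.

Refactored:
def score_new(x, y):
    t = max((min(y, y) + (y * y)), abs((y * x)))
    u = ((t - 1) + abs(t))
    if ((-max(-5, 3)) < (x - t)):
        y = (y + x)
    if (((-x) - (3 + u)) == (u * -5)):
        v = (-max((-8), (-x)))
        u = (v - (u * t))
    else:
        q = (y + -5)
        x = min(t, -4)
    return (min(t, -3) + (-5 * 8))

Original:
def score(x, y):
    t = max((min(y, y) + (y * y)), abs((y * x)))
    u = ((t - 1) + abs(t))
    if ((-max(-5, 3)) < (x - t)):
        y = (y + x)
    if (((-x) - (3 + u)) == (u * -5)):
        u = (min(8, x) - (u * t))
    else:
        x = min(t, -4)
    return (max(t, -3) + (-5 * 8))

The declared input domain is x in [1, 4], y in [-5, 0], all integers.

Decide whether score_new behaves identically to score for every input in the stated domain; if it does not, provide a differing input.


There is a counterexample at x=1, y=-5: -20 on one side, -43 on the other.
score: t := 20 | u := 39 | ((-max(-5, 3)) < (x - t)): false | (((-x) - (3 + u)) == (u * -5)): false | x := -4 | result -20
score_new: t := 20 | u := 39 | ((-max(-5, 3)) < (x - t)): false | (((-x) - (3 + u)) == (u * -5)): false | q := -10 | x := -4 | result -43
verdict: not equivalent; witness: x=1, y=-5


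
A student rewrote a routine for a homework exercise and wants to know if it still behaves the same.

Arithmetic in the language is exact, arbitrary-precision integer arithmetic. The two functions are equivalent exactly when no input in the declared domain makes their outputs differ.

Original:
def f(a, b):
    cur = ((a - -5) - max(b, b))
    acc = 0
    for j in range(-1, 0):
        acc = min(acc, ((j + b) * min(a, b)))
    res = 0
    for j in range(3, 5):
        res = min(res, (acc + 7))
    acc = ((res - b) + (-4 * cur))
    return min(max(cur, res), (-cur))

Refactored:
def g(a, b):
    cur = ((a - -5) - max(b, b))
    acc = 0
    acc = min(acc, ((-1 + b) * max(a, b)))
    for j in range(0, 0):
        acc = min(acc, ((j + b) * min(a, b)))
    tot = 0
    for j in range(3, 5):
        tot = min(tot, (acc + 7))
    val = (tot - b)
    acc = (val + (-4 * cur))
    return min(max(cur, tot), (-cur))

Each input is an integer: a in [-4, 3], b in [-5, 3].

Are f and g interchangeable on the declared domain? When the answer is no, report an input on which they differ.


Evaluate both at a=-4, b=3.
f: cur = -2; acc = 0; [j=-1]; acc = -8; res = 0; [j=3]; res = -1; [j=4]; res = -1; acc = 4; return -1
g: cur = -2; acc = 0; acc = 0; the j loop: no iterations; tot = 0; [j=3]; tot = 0; [j=4]; tot = 0; val = -3; acc = 5; return 0
-1 vs 0 — the two versions disagree here.
verdict: not equivalent; witness: a=-4, b=3


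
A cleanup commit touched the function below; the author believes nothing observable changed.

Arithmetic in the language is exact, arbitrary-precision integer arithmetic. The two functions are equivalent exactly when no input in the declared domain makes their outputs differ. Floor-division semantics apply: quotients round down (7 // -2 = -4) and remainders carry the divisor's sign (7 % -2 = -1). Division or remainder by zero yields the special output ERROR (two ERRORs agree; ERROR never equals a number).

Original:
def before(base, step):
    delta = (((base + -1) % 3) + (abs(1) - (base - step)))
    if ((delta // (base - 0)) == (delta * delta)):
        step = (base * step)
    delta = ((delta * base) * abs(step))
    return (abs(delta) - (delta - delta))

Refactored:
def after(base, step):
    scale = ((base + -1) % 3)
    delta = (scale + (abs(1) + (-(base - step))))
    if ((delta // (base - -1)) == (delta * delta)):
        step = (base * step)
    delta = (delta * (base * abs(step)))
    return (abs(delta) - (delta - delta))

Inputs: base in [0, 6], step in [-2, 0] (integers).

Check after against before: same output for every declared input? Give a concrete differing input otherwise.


On input base=0, step=-2, before returns ERROR while after returns 0.
verdict: not equivalent; witness: base=0, step=-2


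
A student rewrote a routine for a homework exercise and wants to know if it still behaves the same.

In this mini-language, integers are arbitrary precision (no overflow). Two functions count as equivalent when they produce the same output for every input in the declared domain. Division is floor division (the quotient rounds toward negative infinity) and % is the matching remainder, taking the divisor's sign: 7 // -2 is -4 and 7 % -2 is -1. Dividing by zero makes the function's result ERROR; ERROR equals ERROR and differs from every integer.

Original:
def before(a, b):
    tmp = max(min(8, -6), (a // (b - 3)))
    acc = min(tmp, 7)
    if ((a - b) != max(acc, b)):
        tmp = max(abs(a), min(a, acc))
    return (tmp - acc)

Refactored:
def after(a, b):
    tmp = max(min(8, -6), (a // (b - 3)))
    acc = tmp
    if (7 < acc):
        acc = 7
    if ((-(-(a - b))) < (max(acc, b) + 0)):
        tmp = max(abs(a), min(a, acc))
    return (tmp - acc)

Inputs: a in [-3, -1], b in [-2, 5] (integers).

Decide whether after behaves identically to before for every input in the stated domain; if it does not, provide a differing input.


Not equivalent: a=-1, b=-2 separates them (1 vs 0).
before: tmp=0, then acc=0, then ((a - b) != max(acc, b)) is true, then tmp=1, then returns 1
after: tmp=0, then acc=0, then (7 < acc) is false, then ((-(-(a - b))) < (max(acc, b) + 0)) is false, then returns 0
verdict: not equivalent; witness: a=-1, b=-2


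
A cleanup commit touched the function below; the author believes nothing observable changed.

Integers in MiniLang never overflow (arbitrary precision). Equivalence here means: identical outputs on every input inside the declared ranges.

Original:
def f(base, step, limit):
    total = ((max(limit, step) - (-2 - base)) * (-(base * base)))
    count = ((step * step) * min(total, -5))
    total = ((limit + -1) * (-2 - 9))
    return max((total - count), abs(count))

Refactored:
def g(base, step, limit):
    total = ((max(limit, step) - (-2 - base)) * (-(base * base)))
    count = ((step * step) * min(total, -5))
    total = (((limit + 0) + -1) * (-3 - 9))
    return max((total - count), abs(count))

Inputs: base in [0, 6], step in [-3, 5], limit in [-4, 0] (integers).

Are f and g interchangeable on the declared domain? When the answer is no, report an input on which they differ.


Evaluate both at base=0, step=-3, limit=-4.
f: total := 0 | count := -45 | total := 55 | result 100
g: total := 0 | count := -45 | total := 60 | result 105
100 against 105: the behavior changed.
verdict: not equivalent; witness: base=0, step=-3, limit=-4


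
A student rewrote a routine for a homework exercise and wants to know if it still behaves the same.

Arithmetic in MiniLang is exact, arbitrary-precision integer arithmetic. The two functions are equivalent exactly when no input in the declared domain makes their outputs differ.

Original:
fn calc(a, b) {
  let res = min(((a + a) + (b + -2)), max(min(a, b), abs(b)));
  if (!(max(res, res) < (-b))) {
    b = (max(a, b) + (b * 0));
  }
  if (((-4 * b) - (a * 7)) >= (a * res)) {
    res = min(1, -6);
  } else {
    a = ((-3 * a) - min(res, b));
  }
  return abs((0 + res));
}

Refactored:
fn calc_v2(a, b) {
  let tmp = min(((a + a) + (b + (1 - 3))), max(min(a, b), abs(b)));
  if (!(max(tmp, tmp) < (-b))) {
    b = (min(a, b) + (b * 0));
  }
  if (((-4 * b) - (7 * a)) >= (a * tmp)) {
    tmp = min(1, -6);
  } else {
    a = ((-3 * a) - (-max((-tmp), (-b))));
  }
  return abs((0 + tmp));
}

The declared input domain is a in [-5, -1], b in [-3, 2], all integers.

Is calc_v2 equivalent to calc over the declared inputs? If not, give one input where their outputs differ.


Run the pair on a=-1, b=2.
calc: res := -2 | (!(max(res, res) < (-b))): true | b := 2 | (((-4 * b) - (a * 7)) >= (a * res)): false | a := 5 | result 2
calc_v2: tmp := -2 | (!(max(tmp, tmp) < (-b))): true | b := -1 | (((-4 * b) - (7 * a)) >= (a * tmp)): true | tmp := -6 | result 6
2 and 6 differ, so these are not the same function on this domain.
verdict: not equivalent; witness: a=-1, b=2


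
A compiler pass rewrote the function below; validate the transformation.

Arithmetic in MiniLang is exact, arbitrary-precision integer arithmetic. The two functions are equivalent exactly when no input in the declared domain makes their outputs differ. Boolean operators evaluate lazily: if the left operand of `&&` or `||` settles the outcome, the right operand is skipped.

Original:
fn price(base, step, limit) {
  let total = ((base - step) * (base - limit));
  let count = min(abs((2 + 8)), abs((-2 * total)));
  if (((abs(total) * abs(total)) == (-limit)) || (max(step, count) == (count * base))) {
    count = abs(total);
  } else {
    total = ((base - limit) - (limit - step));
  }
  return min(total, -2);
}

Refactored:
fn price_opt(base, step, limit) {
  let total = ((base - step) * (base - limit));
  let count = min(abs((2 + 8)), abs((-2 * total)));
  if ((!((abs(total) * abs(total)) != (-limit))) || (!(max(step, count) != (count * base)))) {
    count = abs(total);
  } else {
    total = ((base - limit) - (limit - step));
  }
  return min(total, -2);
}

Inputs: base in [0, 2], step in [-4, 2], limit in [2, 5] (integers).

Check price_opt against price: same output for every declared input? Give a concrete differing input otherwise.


Side by side, the visible changes include: comparison usage differs, and boolean connective usage differs.
Spot check at base=0, step=0, limit=4 — price: total = 0; count = 0; (((abs(total) * abs(total)) == (-limit)) || (max(step, count) == (count * base))) -> true; count = 0; return -2. price_opt: total = 0; count = 0; ((!((abs(total) * abs(total)) != (-limit))) || (!(max(step, count) != (count * base)))) -> true; count = 0; return -2. Both give -2.
Every one of the 84 inputs gives matching results.
verdict: equivalent
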